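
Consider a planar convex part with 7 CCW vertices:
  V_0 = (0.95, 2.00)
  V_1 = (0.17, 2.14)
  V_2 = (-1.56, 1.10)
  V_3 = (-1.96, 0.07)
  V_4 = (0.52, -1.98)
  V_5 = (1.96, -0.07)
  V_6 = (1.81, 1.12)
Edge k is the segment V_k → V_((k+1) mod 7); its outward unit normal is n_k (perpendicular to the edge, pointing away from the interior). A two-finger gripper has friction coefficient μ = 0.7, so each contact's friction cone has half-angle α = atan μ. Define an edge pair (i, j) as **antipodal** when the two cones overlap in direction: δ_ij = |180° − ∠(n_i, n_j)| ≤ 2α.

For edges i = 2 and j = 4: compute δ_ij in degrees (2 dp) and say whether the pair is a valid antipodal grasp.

δ = 15.79°, valid

α = atan 0.7 = 34.99°;  2α = 69.98°
edge 2: e_2 = (-0.40, -1.03);  n_2 = (-0.9322, +0.3620)
edge 4: e_4 = (+1.44, +1.91);  n_4 = (+0.7985, -0.6020)
∠(n_2, n_4) = 164.21°
δ = |180° − 164.21°| = 15.79°
15.79° ≤ 2α = 69.98°  →  valid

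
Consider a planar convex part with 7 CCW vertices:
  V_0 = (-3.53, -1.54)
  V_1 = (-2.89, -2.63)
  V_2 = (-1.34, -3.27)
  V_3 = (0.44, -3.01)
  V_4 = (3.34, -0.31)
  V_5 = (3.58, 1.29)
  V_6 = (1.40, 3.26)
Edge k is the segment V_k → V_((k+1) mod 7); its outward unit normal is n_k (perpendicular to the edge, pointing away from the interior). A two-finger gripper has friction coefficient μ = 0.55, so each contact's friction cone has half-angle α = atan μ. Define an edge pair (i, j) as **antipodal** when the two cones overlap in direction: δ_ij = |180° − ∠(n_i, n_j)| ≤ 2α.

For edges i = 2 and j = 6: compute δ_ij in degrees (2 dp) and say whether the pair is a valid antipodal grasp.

δ = 35.92°, valid

α = atan 0.55 = 28.81°;  2α = 57.62°
edge 2: e_2 = (+1.78, +0.26);  n_2 = (+0.1445, -0.9895)
edge 6: e_6 = (-4.93, -4.80);  n_6 = (-0.6976, +0.7165)
∠(n_2, n_6) = 144.08°
δ = |180° − 144.08°| = 35.92°
35.92° ≤ 2α = 57.62°  →  valid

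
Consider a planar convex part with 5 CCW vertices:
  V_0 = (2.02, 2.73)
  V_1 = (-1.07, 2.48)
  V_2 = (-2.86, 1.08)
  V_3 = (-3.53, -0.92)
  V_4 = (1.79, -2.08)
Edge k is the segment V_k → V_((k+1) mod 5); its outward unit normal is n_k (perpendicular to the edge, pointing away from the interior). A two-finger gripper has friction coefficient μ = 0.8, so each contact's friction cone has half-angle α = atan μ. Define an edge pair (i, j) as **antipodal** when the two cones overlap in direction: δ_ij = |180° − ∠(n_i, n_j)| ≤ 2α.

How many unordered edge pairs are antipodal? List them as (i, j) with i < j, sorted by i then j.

α = atan 0.8 = 38.66°;  2α = 77.32°
n_0 = (-0.0806, +0.9967)
n_1 = (-0.6161, +0.7877)
n_2 = (-0.9482, +0.3176)
n_3 = (-0.2130, -0.9770)
n_4 = (+0.9989, -0.0478)
  (0,1): δ = 146.60°  ·
  (0,2): δ = 113.15°  ·
  (0,3): δ = 16.93°  ✓
  (0,4): δ = 82.64°  ·
  (1,2): δ = 146.55°  ·
  (1,3): δ = 50.33°  ✓
  (1,4): δ = 49.23°  ✓
  (2,3): δ = 83.78°  ·
  (2,4): δ = 15.78°  ✓
  (3,4): δ = 80.44°  ·
antipodal pairs: 4

count = 4; pairs: (0,3), (1,3), (1,4), (2,4)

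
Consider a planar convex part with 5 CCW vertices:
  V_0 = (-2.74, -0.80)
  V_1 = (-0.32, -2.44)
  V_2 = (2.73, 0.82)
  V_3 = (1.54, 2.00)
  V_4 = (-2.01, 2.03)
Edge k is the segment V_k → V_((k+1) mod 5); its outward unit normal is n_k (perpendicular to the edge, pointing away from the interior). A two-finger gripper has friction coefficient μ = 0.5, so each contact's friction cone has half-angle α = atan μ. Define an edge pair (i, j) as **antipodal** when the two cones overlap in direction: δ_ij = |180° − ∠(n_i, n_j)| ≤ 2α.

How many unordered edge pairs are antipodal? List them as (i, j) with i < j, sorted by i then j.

α = atan 0.5 = 26.57°;  2α = 53.13°
n_0 = (-0.5610, -0.8278)
n_1 = (+0.7302, -0.6832)
n_2 = (+0.7041, +0.7101)
n_3 = (+0.0085, +1.0000)
n_4 = (-0.9683, +0.2498)
  (0,1): δ = 98.97°  ·
  (0,2): δ = 10.63°  ✓
  (0,3): δ = 33.64°  ✓
  (0,4): δ = 109.66°  ·
  (1,2): δ = 91.66°  ·
  (1,3): δ = 47.39°  ✓
  (1,4): δ = 28.63°  ✓
  (2,3): δ = 135.73°  ·
  (2,4): δ = 59.71°  ·
  (3,4): δ = 103.98°  ·
antipodal pairs: 4

count = 4; pairs: (0,2), (0,3), (1,3), (1,4)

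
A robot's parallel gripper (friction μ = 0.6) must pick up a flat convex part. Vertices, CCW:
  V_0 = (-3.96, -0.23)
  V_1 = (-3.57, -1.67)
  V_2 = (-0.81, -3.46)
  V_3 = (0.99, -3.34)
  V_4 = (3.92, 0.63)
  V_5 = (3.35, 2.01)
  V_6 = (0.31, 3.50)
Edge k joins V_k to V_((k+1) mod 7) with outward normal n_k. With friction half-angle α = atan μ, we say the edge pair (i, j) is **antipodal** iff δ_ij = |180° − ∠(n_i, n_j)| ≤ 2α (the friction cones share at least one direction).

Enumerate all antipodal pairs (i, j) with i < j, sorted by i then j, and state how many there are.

count = 8; pairs: (0,3), (0,4), (0,5), (1,4), (1,5), (2,5), (2,6), (3,6)

α = atan 0.6 = 30.96°;  2α = 61.93°
n_0 = (-0.9652, -0.2614)
n_1 = (-0.5441, -0.8390)
n_2 = (+0.0665, -0.9978)
n_3 = (+0.8046, -0.5938)
n_4 = (+0.9243, +0.3818)
n_5 = (+0.4401, +0.8979)
n_6 = (-0.6579, +0.7531)
  (0,1): δ = 138.12°  ·
  (0,2): δ = 101.34°  ·
  (0,3): δ = 51.58°  ✓
  (0,4): δ = 7.29°  ✓
  (0,5): δ = 48.73°  ✓
  (0,6): δ = 115.98°  ·
  (1,2): δ = 143.22°  ·
  (1,3): δ = 93.46°  ·
  (1,4): δ = 34.59°  ✓
  (1,5): δ = 6.85°  ✓
  (1,6): δ = 74.10°  ·
  (2,3): δ = 130.24°  ·
  (2,4): δ = 71.37°  ·
  (2,5): δ = 29.93°  ✓
  (2,6): δ = 37.32°  ✓
  (3,4): δ = 121.13°  ·
  (3,5): δ = 79.68°  ·
  (3,6): δ = 12.43°  ✓
  (4,5): δ = 138.55°  ·
  (4,6): δ = 71.30°  ·
  (5,6): δ = 112.75°  ·
antipodal pairs: 8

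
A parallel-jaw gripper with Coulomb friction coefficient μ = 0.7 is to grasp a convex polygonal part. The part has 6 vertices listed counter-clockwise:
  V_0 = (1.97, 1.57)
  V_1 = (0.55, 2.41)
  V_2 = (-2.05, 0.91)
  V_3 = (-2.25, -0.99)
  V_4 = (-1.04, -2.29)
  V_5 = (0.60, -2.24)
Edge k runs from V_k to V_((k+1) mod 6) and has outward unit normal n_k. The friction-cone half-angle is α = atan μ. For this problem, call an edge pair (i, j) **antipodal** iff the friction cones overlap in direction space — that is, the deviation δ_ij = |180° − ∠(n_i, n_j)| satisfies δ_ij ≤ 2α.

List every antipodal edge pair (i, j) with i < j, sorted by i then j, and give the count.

α = atan 0.7 = 34.99°;  2α = 69.98°
n_0 = (+0.5091, +0.8607)
n_1 = (-0.4997, +0.8662)
n_2 = (-0.9945, +0.1047)
n_3 = (-0.7320, -0.6813)
n_4 = (+0.0305, -0.9995)
n_5 = (+0.9410, -0.3384)
  (0,1): δ = 119.41°  ·
  (0,2): δ = 65.40°  ✓
  (0,3): δ = 16.45°  ✓
  (0,4): δ = 32.35°  ✓
  (0,5): δ = 100.83°  ·
  (1,2): δ = 125.99°  ·
  (1,3): δ = 77.04°  ·
  (1,4): δ = 28.24°  ✓
  (1,5): δ = 40.24°  ✓
  (2,3): δ = 131.04°  ·
  (2,4): δ = 82.24°  ·
  (2,5): δ = 13.77°  ✓
  (3,4): δ = 131.20°  ·
  (3,5): δ = 62.72°  ✓
  (4,5): δ = 111.52°  ·
antipodal pairs: 7

count = 7; pairs: (0,2), (0,3), (0,4), (1,4), (1,5), (2,5), (3,5)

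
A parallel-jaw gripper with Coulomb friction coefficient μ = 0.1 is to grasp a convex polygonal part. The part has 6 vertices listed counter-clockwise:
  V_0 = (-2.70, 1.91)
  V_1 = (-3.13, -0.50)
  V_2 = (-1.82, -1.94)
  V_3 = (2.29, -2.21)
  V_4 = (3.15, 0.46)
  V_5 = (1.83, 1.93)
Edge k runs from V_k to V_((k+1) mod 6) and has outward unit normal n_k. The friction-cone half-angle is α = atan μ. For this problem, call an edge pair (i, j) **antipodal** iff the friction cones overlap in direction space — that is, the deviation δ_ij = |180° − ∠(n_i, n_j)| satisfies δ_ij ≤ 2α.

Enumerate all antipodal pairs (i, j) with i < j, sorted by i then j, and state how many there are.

α = atan 0.1 = 5.71°;  2α = 11.42°
n_0 = (-0.9845, +0.1756)
n_1 = (-0.7397, -0.6729)
n_2 = (-0.0656, -0.9978)
n_3 = (+0.9518, -0.3066)
n_4 = (+0.7440, +0.6681)
n_5 = (-0.0044, +1.0000)
  (0,1): δ = 127.59°  ·
  (0,2): δ = 83.64°  ·
  (0,3): δ = 7.74°  ✓
  (0,4): δ = 52.04°  ·
  (0,5): δ = 100.37°  ·
  (1,2): δ = 136.05°  ·
  (1,3): δ = 60.15°  ·
  (1,4): δ = 0.37°  ✓
  (1,5): δ = 47.96°  ·
  (2,3): δ = 104.10°  ·
  (2,4): δ = 44.32°  ·
  (2,5): δ = 4.01°  ✓
  (3,4): δ = 120.22°  ·
  (3,5): δ = 71.89°  ·
  (4,5): δ = 131.67°  ·
antipodal pairs: 3

count = 3; pairs: (0,3), (1,4), (2,5)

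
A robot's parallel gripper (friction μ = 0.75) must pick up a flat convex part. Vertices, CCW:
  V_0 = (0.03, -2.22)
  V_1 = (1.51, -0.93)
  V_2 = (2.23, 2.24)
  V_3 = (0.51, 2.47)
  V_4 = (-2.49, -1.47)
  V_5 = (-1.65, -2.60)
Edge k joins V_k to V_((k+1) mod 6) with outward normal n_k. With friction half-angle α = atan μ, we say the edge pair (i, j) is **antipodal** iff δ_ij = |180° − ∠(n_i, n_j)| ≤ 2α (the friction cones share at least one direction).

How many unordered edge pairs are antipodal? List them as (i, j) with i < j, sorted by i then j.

α = atan 0.75 = 36.87°;  2α = 73.74°
n_0 = (+0.6571, -0.7538)
n_1 = (+0.9752, -0.2215)
n_2 = (+0.1325, +0.9912)
n_3 = (-0.7956, +0.6058)
n_4 = (-0.8025, -0.5966)
n_5 = (+0.2206, -0.9754)
  (0,1): δ = 143.87°  ·
  (0,2): δ = 48.69°  ✓
  (0,3): δ = 11.64°  ✓
  (0,4): δ = 85.55°  ·
  (0,5): δ = 151.67°  ·
  (1,2): δ = 84.82°  ·
  (1,3): δ = 24.49°  ✓
  (1,4): δ = 49.42°  ✓
  (1,5): δ = 115.54°  ·
  (2,3): δ = 119.67°  ·
  (2,4): δ = 45.76°  ✓
  (2,5): δ = 20.36°  ✓
  (3,4): δ = 106.09°  ·
  (3,5): δ = 39.97°  ✓
  (4,5): δ = 113.88°  ·
antipodal pairs: 7

count = 7; pairs: (0,2), (0,3), (1,3), (1,4), (2,4), (2,5), (3,5)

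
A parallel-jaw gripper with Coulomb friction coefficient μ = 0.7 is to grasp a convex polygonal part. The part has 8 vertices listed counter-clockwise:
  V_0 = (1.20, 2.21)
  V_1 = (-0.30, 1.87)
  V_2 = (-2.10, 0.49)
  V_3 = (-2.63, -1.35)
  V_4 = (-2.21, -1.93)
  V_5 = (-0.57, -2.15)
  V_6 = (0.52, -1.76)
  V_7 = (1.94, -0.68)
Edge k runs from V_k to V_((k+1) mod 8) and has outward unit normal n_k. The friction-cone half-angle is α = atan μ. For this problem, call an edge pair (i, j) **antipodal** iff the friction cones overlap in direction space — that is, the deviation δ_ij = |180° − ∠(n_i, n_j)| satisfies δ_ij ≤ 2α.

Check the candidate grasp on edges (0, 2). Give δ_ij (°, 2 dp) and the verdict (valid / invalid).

α = atan 0.7 = 34.99°;  2α = 69.98°
edge 0: e_0 = (-1.50, -0.34);  n_0 = (-0.2211, +0.9753)
edge 2: e_2 = (-0.53, -1.84);  n_2 = (-0.9609, +0.2768)
∠(n_0, n_2) = 61.16°
δ = |180° − 61.16°| = 118.84°
118.84° > 2α = 69.98°  →  invalid

δ = 118.84°, invalid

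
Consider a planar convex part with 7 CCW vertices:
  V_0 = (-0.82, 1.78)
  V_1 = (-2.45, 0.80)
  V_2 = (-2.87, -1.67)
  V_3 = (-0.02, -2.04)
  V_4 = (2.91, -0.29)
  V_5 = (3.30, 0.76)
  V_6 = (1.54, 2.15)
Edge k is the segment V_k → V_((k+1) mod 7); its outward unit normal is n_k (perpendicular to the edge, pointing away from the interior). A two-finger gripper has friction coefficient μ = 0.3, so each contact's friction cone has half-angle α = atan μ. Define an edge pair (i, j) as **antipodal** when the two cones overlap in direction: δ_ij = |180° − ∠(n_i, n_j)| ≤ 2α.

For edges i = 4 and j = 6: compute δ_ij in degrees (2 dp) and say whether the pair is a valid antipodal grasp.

δ = 60.71°, invalid

α = atan 0.3 = 16.70°;  2α = 33.40°
edge 4: e_4 = (+0.39, +1.05);  n_4 = (+0.9374, -0.3482)
edge 6: e_6 = (-2.36, -0.37);  n_6 = (-0.1549, +0.9879)
∠(n_4, n_6) = 119.29°
δ = |180° − 119.29°| = 60.71°
60.71° > 2α = 33.40°  →  invalid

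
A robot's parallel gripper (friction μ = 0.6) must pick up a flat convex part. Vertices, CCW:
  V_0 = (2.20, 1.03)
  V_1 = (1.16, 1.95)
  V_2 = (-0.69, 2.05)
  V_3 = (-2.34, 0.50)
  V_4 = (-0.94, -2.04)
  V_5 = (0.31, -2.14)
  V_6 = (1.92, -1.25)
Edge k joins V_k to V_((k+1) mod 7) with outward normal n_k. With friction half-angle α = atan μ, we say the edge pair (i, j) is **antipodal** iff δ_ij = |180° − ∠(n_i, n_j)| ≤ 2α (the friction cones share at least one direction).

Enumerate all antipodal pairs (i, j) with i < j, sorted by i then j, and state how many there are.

count = 9; pairs: (0,3), (0,4), (1,3), (1,4), (1,5), (2,4), (2,5), (2,6), (3,6)

α = atan 0.6 = 30.96°;  2α = 61.93°
n_0 = (+0.6626, +0.7490)
n_1 = (+0.0540, +0.9985)
n_2 = (-0.6847, +0.7288)
n_3 = (-0.8758, -0.4827)
n_4 = (-0.0797, -0.9968)
n_5 = (+0.4838, -0.8752)
n_6 = (+0.9925, -0.1219)
  (0,1): δ = 141.60°  ·
  (0,2): δ = 95.29°  ·
  (0,3): δ = 19.64°  ✓
  (0,4): δ = 36.92°  ✓
  (0,5): δ = 70.43°  ·
  (0,6): δ = 124.50°  ·
  (1,2): δ = 133.70°  ·
  (1,3): δ = 58.04°  ✓
  (1,4): δ = 1.48°  ✓
  (1,5): δ = 32.03°  ✓
  (1,6): δ = 86.09°  ·
  (2,3): δ = 104.35°  ·
  (2,4): δ = 47.78°  ✓
  (2,5): δ = 14.28°  ✓
  (2,6): δ = 39.79°  ✓
  (3,4): δ = 123.44°  ·
  (3,5): δ = 89.93°  ·
  (3,6): δ = 35.86°  ✓
  (4,5): δ = 146.49°  ·
  (4,6): δ = 92.43°  ·
  (5,6): δ = 125.93°  ·
antipodal pairs: 9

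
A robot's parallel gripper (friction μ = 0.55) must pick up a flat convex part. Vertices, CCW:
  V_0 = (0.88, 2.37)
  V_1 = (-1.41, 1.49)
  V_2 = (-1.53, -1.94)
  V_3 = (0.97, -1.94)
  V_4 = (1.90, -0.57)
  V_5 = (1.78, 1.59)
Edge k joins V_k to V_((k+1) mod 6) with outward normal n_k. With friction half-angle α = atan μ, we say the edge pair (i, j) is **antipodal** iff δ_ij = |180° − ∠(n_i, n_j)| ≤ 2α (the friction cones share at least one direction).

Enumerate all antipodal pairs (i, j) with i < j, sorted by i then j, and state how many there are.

α = atan 0.55 = 28.81°;  2α = 57.62°
n_0 = (-0.3587, +0.9335)
n_1 = (-0.9994, +0.0350)
n_2 = (+0.0000, -1.0000)
n_3 = (+0.8274, -0.5616)
n_4 = (+0.9985, +0.0555)
n_5 = (+0.6549, +0.7557)
  (0,1): δ = 113.02°  ·
  (0,2): δ = 21.02°  ✓
  (0,3): δ = 34.81°  ✓
  (0,4): δ = 72.16°  ·
  (0,5): δ = 118.06°  ·
  (1,2): δ = 88.00°  ·
  (1,3): δ = 32.17°  ✓
  (1,4): δ = 5.18°  ✓
  (1,5): δ = 51.09°  ✓
  (2,3): δ = 124.17°  ·
  (2,4): δ = 86.82°  ·
  (2,5): δ = 40.91°  ✓
  (3,4): δ = 142.65°  ·
  (3,5): δ = 96.74°  ·
  (4,5): δ = 134.09°  ·
antipodal pairs: 6

count = 6; pairs: (0,2), (0,3), (1,3), (1,4), (1,5), (2,5)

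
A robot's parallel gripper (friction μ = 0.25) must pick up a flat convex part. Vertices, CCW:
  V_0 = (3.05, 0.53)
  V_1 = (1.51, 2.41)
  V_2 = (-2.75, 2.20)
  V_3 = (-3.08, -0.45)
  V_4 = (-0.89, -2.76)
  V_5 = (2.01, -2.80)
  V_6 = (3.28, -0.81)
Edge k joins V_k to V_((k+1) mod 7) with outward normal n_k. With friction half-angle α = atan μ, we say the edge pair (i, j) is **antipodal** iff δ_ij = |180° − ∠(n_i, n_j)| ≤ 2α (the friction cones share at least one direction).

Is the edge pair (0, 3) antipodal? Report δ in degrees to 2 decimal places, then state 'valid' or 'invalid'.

α = atan 0.25 = 14.04°;  2α = 28.07°
edge 0: e_0 = (-1.54, +1.88);  n_0 = (+0.7736, +0.6337)
edge 3: e_3 = (+2.19, -2.31);  n_3 = (-0.7257, -0.6880)
∠(n_0, n_3) = 175.85°
δ = |180° − 175.85°| = 4.15°
4.15° ≤ 2α = 28.07°  →  valid

δ = 4.15°, valid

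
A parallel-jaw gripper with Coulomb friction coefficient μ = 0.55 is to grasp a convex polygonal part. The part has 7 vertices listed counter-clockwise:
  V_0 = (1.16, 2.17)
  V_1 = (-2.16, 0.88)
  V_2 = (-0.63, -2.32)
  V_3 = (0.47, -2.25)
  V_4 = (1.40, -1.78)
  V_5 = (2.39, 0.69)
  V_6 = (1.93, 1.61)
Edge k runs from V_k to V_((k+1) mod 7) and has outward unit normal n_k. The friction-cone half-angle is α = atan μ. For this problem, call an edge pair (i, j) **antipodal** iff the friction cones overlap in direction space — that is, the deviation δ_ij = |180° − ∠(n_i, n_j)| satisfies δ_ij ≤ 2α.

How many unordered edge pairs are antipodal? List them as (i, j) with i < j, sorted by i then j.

α = atan 0.55 = 28.81°;  2α = 57.62°
n_0 = (-0.3622, +0.9321)
n_1 = (-0.9022, -0.4314)
n_2 = (+0.0635, -0.9980)
n_3 = (+0.4510, -0.8925)
n_4 = (+0.9282, -0.3720)
n_5 = (+0.8944, +0.4472)
n_6 = (+0.5882, +0.8087)
  (0,1): δ = 85.68°  ·
  (0,2): δ = 17.59°  ✓
  (0,3): δ = 5.58°  ✓
  (0,4): δ = 46.92°  ✓
  (0,5): δ = 95.33°  ·
  (0,6): δ = 122.74°  ·
  (1,2): δ = 111.91°  ·
  (1,3): δ = 88.74°  ·
  (1,4): δ = 47.40°  ✓
  (1,5): δ = 1.01°  ✓
  (1,6): δ = 28.42°  ✓
  (2,3): δ = 156.83°  ·
  (2,4): δ = 115.48°  ·
  (2,5): δ = 67.08°  ·
  (2,6): δ = 39.67°  ✓
  (3,4): δ = 138.65°  ·
  (3,5): δ = 90.25°  ·
  (3,6): δ = 62.84°  ·
  (4,5): δ = 131.59°  ·
  (4,6): δ = 104.19°  ·
  (5,6): δ = 152.59°  ·
antipodal pairs: 7

count = 7; pairs: (0,2), (0,3), (0,4), (1,4), (1,5), (1,6), (2,6)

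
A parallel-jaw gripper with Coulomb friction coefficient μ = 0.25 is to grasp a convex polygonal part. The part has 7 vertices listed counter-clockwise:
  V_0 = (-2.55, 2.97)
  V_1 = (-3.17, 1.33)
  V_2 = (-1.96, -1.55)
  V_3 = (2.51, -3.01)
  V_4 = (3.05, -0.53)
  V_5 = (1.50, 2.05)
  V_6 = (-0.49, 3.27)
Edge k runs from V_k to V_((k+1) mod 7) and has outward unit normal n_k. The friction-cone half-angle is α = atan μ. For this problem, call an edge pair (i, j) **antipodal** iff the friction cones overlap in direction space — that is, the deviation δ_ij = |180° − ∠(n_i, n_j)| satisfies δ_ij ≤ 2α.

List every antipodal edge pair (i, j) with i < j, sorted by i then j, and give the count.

count = 4; pairs: (0,3), (1,4), (2,5), (2,6)

α = atan 0.25 = 14.04°;  2α = 28.07°
n_0 = (-0.9354, +0.3536)
n_1 = (-0.9219, -0.3873)
n_2 = (-0.3105, -0.9506)
n_3 = (+0.9771, -0.2128)
n_4 = (+0.8572, +0.5150)
n_5 = (+0.5227, +0.8525)
n_6 = (-0.1441, +0.9896)
  (0,1): δ = 136.50°  ·
  (0,2): δ = 87.38°  ·
  (0,3): δ = 8.43°  ✓
  (0,4): δ = 51.71°  ·
  (0,5): δ = 79.20°  ·
  (0,6): δ = 118.99°  ·
  (1,2): δ = 130.88°  ·
  (1,3): δ = 35.07°  ·
  (1,4): δ = 8.21°  ✓
  (1,5): δ = 35.70°  ·
  (1,6): δ = 75.50°  ·
  (2,3): δ = 84.20°  ·
  (2,4): δ = 40.92°  ·
  (2,5): δ = 13.42°  ✓
  (2,6): δ = 26.37°  ✓
  (3,4): δ = 136.72°  ·
  (3,5): δ = 109.23°  ·
  (3,6): δ = 69.43°  ·
  (4,5): δ = 152.51°  ·
  (4,6): δ = 112.71°  ·
  (5,6): δ = 140.20°  ·
antipodal pairs: 4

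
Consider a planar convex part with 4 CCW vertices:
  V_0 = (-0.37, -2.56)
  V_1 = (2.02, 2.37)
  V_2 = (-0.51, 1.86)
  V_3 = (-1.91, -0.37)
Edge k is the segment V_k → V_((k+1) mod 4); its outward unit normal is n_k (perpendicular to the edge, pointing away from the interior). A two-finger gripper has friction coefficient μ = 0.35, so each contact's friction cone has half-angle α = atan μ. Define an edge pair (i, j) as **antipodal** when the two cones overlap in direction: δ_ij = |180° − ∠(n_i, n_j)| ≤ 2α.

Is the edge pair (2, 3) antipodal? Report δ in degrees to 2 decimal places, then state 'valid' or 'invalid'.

α = atan 0.35 = 19.29°;  2α = 38.58°
edge 2: e_2 = (-1.40, -2.23);  n_2 = (-0.8469, +0.5317)
edge 3: e_3 = (+1.54, -2.19);  n_3 = (-0.8180, -0.5752)
∠(n_2, n_3) = 67.24°
δ = |180° − 67.24°| = 112.76°
112.76° > 2α = 38.58°  →  invalid

δ = 112.76°, invalid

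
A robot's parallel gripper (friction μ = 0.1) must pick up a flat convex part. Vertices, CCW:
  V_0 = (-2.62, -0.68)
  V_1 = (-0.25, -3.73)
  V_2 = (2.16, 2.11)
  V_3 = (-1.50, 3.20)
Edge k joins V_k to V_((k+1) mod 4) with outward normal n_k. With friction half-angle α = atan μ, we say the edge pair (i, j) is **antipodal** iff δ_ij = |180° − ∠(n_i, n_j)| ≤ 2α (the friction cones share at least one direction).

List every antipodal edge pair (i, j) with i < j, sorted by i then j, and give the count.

α = atan 0.1 = 5.71°;  2α = 11.42°
n_0 = (-0.7896, -0.6136)
n_1 = (+0.9244, -0.3815)
n_2 = (+0.2854, +0.9584)
n_3 = (-0.9608, +0.2773)
  (0,1): δ = 60.27°  ·
  (0,2): δ = 35.57°  ·
  (0,3): δ = 126.05°  ·
  (1,2): δ = 84.16°  ·
  (1,3): δ = 6.32°  ✓
  (2,3): δ = 89.52°  ·
antipodal pairs: 1

count = 1; pairs: (1,3)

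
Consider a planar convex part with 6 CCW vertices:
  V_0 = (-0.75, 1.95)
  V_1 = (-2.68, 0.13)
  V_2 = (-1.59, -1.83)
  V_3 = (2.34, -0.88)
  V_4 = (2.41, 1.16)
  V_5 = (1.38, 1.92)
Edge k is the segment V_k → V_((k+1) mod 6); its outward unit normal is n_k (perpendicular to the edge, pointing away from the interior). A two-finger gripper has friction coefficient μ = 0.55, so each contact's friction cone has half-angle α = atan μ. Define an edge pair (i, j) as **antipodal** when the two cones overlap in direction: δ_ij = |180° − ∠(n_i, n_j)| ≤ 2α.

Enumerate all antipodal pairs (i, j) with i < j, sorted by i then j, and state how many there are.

count = 6; pairs: (0,2), (0,3), (1,3), (1,4), (2,4), (2,5)

α = atan 0.55 = 28.81°;  2α = 57.62°
n_0 = (-0.6861, +0.7275)
n_1 = (-0.8739, -0.4860)
n_2 = (+0.2350, -0.9720)
n_3 = (+0.9994, -0.0343)
n_4 = (+0.5937, +0.8047)
n_5 = (+0.0141, +0.9999)
  (0,1): δ = 104.24°  ·
  (0,2): δ = 29.73°  ✓
  (0,3): δ = 44.71°  ✓
  (0,4): δ = 100.26°  ·
  (0,5): δ = 135.87°  ·
  (1,2): δ = 105.49°  ·
  (1,3): δ = 31.04°  ✓
  (1,4): δ = 24.50°  ✓
  (1,5): δ = 60.11°  ·
  (2,3): δ = 105.55°  ·
  (2,4): δ = 50.01°  ✓
  (2,5): δ = 14.40°  ✓
  (3,4): δ = 124.46°  ·
  (3,5): δ = 88.84°  ·
  (4,5): δ = 144.38°  ·
antipodal pairs: 6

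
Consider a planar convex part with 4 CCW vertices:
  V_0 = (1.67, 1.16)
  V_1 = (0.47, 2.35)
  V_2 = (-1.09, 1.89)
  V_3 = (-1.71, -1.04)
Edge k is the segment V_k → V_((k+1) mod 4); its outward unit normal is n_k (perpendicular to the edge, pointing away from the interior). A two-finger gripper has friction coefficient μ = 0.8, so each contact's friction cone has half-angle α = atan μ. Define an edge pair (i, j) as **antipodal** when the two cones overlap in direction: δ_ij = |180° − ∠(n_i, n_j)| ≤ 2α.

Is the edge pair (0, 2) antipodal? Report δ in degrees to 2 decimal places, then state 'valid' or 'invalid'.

δ = 57.19°, valid

α = atan 0.8 = 38.66°;  2α = 77.32°
edge 0: e_0 = (-1.20, +1.19);  n_0 = (+0.7041, +0.7101)
edge 2: e_2 = (-0.62, -2.93);  n_2 = (-0.9783, +0.2070)
∠(n_0, n_2) = 122.81°
δ = |180° − 122.81°| = 57.19°
57.19° ≤ 2α = 77.32°  →  valid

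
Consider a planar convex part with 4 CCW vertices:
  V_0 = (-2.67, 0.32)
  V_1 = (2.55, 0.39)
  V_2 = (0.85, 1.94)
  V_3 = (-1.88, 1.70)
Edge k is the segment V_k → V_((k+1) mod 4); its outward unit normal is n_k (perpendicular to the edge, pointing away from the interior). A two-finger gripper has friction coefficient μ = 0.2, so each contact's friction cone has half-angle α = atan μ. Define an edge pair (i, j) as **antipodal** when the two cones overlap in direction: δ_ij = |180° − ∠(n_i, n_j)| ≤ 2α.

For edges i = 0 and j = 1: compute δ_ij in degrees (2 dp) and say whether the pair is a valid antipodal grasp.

δ = 43.13°, invalid

α = atan 0.2 = 11.31°;  2α = 22.62°
edge 0: e_0 = (+5.22, +0.07);  n_0 = (+0.0134, -0.9999)
edge 1: e_1 = (-1.70, +1.55);  n_1 = (+0.6738, +0.7390)
∠(n_0, n_1) = 136.87°
δ = |180° − 136.87°| = 43.13°
43.13° > 2α = 22.62°  →  invalid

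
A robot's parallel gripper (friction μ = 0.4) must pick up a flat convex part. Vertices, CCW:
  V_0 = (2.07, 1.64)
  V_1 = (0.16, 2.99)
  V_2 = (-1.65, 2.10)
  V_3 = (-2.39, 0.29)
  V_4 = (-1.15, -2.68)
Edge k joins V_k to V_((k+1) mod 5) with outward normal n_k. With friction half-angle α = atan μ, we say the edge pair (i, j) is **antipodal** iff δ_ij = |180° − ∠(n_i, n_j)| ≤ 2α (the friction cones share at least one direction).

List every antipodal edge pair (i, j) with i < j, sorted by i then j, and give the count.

count = 3; pairs: (0,3), (1,4), (2,4)

α = atan 0.4 = 21.80°;  2α = 43.60°
n_0 = (+0.5772, +0.8166)
n_1 = (-0.4413, +0.8974)
n_2 = (-0.9256, +0.3784)
n_3 = (-0.9228, -0.3853)
n_4 = (+0.8018, -0.5976)
  (0,1): δ = 118.56°  ·
  (0,2): δ = 76.98°  ·
  (0,3): δ = 32.09°  ✓
  (0,4): δ = 88.55°  ·
  (1,2): δ = 138.42°  ·
  (1,3): δ = 93.52°  ·
  (1,4): δ = 27.12°  ✓
  (2,3): δ = 135.10°  ·
  (2,4): δ = 14.46°  ✓
  (3,4): δ = 59.36°  ·
antipodal pairs: 3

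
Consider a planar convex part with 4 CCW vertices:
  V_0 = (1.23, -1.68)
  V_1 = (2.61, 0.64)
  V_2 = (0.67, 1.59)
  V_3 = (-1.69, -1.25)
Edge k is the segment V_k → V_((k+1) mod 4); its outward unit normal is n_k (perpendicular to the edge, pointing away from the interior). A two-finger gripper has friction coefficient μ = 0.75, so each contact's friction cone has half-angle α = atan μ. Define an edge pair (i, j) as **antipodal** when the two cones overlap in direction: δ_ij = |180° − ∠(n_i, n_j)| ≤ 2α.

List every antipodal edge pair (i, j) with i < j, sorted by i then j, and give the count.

count = 3; pairs: (0,2), (1,3), (2,3)

α = atan 0.75 = 36.87°;  2α = 73.74°
n_0 = (+0.8594, -0.5112)
n_1 = (+0.4398, +0.8981)
n_2 = (-0.7691, +0.6391)
n_3 = (-0.1457, -0.9893)
  (0,1): δ = 85.35°  ·
  (0,2): δ = 8.98°  ✓
  (0,3): δ = 112.37°  ·
  (1,2): δ = 103.64°  ·
  (1,3): δ = 17.71°  ✓
  (2,3): δ = 58.65°  ✓
antipodal pairs: 3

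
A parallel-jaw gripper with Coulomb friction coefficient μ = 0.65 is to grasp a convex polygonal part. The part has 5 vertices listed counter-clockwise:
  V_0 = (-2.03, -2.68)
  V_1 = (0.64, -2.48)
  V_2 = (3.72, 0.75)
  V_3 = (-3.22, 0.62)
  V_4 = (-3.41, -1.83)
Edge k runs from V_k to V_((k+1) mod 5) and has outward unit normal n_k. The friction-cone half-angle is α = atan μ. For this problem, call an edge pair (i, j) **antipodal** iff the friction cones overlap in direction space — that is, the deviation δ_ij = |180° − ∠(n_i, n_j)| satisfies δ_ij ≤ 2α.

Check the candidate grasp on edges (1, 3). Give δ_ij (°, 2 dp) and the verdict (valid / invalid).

δ = 39.20°, valid

α = atan 0.65 = 33.02°;  2α = 66.05°
edge 1: e_1 = (+3.08, +3.23);  n_1 = (+0.7237, -0.6901)
edge 3: e_3 = (-0.19, -2.45);  n_3 = (-0.9970, +0.0773)
∠(n_1, n_3) = 140.80°
δ = |180° − 140.80°| = 39.20°
39.20° ≤ 2α = 66.05°  →  valid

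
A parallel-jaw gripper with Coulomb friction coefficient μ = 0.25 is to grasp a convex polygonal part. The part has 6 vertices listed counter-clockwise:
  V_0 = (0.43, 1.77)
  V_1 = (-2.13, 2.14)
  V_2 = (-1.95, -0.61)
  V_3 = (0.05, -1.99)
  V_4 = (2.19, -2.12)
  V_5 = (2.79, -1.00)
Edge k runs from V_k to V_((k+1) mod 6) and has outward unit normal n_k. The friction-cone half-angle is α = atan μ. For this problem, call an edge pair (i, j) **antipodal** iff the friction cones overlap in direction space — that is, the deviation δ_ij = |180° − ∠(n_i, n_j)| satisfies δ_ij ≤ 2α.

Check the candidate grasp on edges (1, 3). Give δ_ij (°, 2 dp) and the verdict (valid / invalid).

δ = 97.22°, invalid

α = atan 0.25 = 14.04°;  2α = 28.07°
edge 1: e_1 = (+0.18, -2.75);  n_1 = (-0.9979, -0.0653)
edge 3: e_3 = (+2.14, -0.13);  n_3 = (-0.0606, -0.9982)
∠(n_1, n_3) = 82.78°
δ = |180° − 82.78°| = 97.22°
97.22° > 2α = 28.07°  →  invalid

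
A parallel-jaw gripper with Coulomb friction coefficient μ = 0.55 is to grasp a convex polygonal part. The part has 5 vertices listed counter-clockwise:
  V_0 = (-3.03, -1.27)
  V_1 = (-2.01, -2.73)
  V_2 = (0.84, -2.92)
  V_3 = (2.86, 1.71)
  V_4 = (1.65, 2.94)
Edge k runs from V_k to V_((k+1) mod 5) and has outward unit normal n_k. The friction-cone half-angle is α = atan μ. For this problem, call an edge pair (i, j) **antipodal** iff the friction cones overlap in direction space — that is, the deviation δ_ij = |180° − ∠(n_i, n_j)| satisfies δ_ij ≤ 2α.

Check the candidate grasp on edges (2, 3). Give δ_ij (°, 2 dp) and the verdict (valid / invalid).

δ = 111.90°, invalid

α = atan 0.55 = 28.81°;  2α = 57.62°
edge 2: e_2 = (+2.02, +4.63);  n_2 = (+0.9166, -0.3999)
edge 3: e_3 = (-1.21, +1.23);  n_3 = (+0.7129, +0.7013)
∠(n_2, n_3) = 68.10°
δ = |180° − 68.10°| = 111.90°
111.90° > 2α = 57.62°  →  invalid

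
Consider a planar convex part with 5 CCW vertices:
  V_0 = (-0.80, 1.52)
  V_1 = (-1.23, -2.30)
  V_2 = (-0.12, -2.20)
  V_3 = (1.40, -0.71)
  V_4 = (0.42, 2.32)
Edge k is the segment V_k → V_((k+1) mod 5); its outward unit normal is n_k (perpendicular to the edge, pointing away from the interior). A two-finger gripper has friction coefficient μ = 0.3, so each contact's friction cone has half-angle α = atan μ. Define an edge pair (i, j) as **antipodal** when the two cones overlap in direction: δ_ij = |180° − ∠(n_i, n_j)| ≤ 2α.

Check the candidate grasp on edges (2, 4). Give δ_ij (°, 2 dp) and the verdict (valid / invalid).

α = atan 0.3 = 16.70°;  2α = 33.40°
edge 2: e_2 = (+1.52, +1.49);  n_2 = (+0.7000, -0.7141)
edge 4: e_4 = (-1.22, -0.80);  n_4 = (-0.5484, +0.8362)
∠(n_2, n_4) = 168.83°
δ = |180° − 168.83°| = 11.17°
11.17° ≤ 2α = 33.40°  →  valid

δ = 11.17°, valid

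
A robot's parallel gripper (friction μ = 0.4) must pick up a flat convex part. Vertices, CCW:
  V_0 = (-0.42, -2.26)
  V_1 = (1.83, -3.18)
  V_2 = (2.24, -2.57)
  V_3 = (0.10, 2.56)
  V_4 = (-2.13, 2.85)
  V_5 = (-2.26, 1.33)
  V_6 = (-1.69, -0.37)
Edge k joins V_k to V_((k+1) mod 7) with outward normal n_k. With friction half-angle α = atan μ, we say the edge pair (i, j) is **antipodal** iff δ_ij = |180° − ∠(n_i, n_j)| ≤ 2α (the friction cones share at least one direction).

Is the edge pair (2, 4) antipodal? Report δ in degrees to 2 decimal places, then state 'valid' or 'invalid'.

δ = 27.53°, valid

α = atan 0.4 = 21.80°;  2α = 43.60°
edge 2: e_2 = (-2.14, +5.13);  n_2 = (+0.9229, +0.3850)
edge 4: e_4 = (-0.13, -1.52);  n_4 = (-0.9964, +0.0852)
∠(n_2, n_4) = 152.47°
δ = |180° − 152.47°| = 27.53°
27.53° ≤ 2α = 43.60°  →  valid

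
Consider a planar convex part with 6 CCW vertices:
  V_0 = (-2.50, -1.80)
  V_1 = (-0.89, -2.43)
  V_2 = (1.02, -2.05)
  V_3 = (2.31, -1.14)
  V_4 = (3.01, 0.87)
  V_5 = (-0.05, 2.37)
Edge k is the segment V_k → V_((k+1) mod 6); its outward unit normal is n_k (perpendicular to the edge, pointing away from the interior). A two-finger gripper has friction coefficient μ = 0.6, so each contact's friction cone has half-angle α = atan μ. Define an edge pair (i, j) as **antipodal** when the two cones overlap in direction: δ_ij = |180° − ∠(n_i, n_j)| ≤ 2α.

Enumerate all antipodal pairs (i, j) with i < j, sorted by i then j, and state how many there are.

α = atan 0.6 = 30.96°;  2α = 61.93°
n_0 = (-0.3644, -0.9312)
n_1 = (+0.1951, -0.9808)
n_2 = (+0.5764, -0.8171)
n_3 = (+0.9444, -0.3289)
n_4 = (+0.4402, +0.8979)
n_5 = (-0.8622, +0.5066)
  (0,1): δ = 147.38°  ·
  (0,2): δ = 123.43°  ·
  (0,3): δ = 87.83°  ·
  (0,4): δ = 4.74°  ✓
  (0,5): δ = 80.94°  ·
  (1,2): δ = 156.05°  ·
  (1,3): δ = 120.45°  ·
  (1,4): δ = 37.37°  ✓
  (1,5): δ = 48.31°  ✓
  (2,3): δ = 144.40°  ·
  (2,4): δ = 61.31°  ✓
  (2,5): δ = 24.36°  ✓
  (3,4): δ = 96.91°  ·
  (3,5): δ = 11.23°  ✓
  (4,5): δ = 94.32°  ·
antipodal pairs: 6

count = 6; pairs: (0,4), (1,4), (1,5), (2,4), (2,5), (3,5)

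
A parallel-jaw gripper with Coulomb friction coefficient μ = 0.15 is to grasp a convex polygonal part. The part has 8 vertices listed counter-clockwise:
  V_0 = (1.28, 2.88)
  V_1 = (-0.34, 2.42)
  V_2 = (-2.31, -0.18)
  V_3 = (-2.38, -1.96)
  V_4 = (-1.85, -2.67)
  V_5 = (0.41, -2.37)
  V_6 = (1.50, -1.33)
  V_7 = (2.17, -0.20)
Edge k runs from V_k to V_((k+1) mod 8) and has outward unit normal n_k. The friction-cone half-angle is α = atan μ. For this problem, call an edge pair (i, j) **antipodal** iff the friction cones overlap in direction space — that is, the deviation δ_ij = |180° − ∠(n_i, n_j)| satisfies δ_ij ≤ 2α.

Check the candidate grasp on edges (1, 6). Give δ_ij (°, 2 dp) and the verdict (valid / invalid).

α = atan 0.15 = 8.53°;  2α = 17.06°
edge 1: e_1 = (-1.97, -2.60);  n_1 = (-0.7970, +0.6039)
edge 6: e_6 = (+0.67, +1.13);  n_6 = (+0.8602, -0.5100)
∠(n_1, n_6) = 173.51°
δ = |180° − 173.51°| = 6.49°
6.49° ≤ 2α = 17.06°  →  valid

δ = 6.49°, valid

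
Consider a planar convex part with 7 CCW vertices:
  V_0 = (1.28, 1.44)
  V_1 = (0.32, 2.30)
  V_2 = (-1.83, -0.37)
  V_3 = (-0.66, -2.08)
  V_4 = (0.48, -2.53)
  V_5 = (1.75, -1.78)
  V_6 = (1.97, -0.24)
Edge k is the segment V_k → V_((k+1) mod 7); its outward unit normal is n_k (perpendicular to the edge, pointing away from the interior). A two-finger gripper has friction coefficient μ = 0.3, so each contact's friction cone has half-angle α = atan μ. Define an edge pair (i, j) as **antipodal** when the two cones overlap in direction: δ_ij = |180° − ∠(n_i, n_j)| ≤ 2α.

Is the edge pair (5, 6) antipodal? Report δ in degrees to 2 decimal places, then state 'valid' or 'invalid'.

α = atan 0.3 = 16.70°;  2α = 33.40°
edge 5: e_5 = (+0.22, +1.54);  n_5 = (+0.9899, -0.1414)
edge 6: e_6 = (-0.69, +1.68);  n_6 = (+0.9250, +0.3799)
∠(n_5, n_6) = 30.46°
δ = |180° − 30.46°| = 149.54°
149.54° > 2α = 33.40°  →  invalid

δ = 149.54°, invalid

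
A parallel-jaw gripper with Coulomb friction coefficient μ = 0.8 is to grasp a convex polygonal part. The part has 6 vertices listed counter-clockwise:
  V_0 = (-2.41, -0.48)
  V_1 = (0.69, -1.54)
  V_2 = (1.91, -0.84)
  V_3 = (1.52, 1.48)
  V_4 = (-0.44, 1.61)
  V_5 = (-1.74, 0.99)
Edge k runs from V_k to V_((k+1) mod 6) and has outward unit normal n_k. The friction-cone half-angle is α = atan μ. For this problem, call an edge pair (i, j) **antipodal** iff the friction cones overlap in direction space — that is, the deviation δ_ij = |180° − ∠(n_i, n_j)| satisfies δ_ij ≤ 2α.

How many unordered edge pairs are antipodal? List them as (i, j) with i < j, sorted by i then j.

α = atan 0.8 = 38.66°;  2α = 77.32°
n_0 = (-0.3235, -0.9462)
n_1 = (+0.4977, -0.8674)
n_2 = (+0.9862, +0.1658)
n_3 = (+0.0662, +0.9978)
n_4 = (-0.4305, +0.9026)
n_5 = (-0.9099, +0.4147)
  (0,1): δ = 131.28°  ·
  (0,2): δ = 61.58°  ✓
  (0,3): δ = 15.08°  ✓
  (0,4): δ = 44.37°  ✓
  (0,5): δ = 84.37°  ·
  (1,2): δ = 110.30°  ·
  (1,3): δ = 33.64°  ✓
  (1,4): δ = 4.35°  ✓
  (1,5): δ = 35.65°  ✓
  (2,3): δ = 103.34°  ·
  (2,4): δ = 74.04°  ✓
  (2,5): δ = 34.05°  ✓
  (3,4): δ = 150.71°  ·
  (3,5): δ = 110.71°  ·
  (4,5): δ = 140.00°  ·
antipodal pairs: 8

count = 8; pairs: (0,2), (0,3), (0,4), (1,3), (1,4), (1,5), (2,4), (2,5)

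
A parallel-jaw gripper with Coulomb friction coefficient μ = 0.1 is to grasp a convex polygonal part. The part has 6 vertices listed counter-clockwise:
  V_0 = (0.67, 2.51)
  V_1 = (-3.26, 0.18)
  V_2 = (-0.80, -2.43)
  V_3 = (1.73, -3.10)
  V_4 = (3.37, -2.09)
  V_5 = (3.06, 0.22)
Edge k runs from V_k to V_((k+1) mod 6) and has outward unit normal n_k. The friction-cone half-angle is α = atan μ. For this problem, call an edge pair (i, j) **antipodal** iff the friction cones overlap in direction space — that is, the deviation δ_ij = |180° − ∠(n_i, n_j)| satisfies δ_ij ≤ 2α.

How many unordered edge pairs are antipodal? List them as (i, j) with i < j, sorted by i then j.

α = atan 0.1 = 5.71°;  2α = 11.42°
n_0 = (-0.5100, +0.8602)
n_1 = (-0.7277, -0.6859)
n_2 = (-0.2560, -0.9667)
n_3 = (+0.5244, -0.8515)
n_4 = (+0.9911, +0.1330)
n_5 = (+0.6918, +0.7221)
  (0,1): δ = 77.36°  ·
  (0,2): δ = 45.50°  ·
  (0,3): δ = 0.96°  ✓
  (0,4): δ = 66.98°  ·
  (0,5): δ = 105.56°  ·
  (1,2): δ = 148.14°  ·
  (1,3): δ = 101.68°  ·
  (1,4): δ = 35.66°  ·
  (1,5): δ = 2.92°  ✓
  (2,3): δ = 133.54°  ·
  (2,4): δ = 67.52°  ·
  (2,5): δ = 28.94°  ·
  (3,4): δ = 113.98°  ·
  (3,5): δ = 75.40°  ·
  (4,5): δ = 141.42°  ·
antipodal pairs: 2

count = 2; pairs: (0,3), (1,5)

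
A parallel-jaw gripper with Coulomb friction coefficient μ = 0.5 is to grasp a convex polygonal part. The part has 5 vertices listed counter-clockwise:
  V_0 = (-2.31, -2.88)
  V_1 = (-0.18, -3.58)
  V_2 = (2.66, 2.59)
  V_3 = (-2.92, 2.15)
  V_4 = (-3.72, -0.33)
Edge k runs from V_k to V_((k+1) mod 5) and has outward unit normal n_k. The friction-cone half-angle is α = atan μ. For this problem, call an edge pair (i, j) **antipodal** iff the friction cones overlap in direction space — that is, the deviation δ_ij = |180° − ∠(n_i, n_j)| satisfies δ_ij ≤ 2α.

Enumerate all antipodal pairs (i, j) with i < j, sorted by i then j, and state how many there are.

α = atan 0.5 = 26.57°;  2α = 53.13°
n_0 = (-0.3122, -0.9500)
n_1 = (+0.9084, -0.4181)
n_2 = (-0.0786, +0.9969)
n_3 = (-0.9517, +0.3070)
n_4 = (-0.8751, -0.4839)
  (0,1): δ = 96.52°  ·
  (0,2): δ = 22.70°  ✓
  (0,3): δ = 90.31°  ·
  (0,4): δ = 137.13°  ·
  (1,2): δ = 60.78°  ·
  (1,3): δ = 6.84°  ✓
  (1,4): δ = 53.66°  ·
  (2,3): δ = 112.39°  ·
  (2,4): δ = 65.57°  ·
  (3,4): δ = 133.18°  ·
antipodal pairs: 2

count = 2; pairs: (0,2), (1,3)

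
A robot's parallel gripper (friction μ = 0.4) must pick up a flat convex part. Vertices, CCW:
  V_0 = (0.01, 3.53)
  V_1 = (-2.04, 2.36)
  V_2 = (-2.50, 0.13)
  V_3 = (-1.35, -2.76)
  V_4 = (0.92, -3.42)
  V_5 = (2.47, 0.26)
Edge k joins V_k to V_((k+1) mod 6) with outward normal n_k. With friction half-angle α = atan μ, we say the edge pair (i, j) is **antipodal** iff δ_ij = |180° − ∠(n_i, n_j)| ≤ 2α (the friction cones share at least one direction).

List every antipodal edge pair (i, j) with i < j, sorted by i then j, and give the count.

α = atan 0.4 = 21.80°;  2α = 43.60°
n_0 = (-0.4957, +0.8685)
n_1 = (-0.9794, +0.2020)
n_2 = (-0.9291, -0.3697)
n_3 = (-0.2792, -0.9602)
n_4 = (+0.9216, -0.3882)
n_5 = (+0.7991, +0.6012)
  (0,1): δ = 131.37°  ·
  (0,2): δ = 98.02°  ·
  (0,3): δ = 45.93°  ·
  (0,4): δ = 37.44°  ✓
  (0,5): δ = 97.24°  ·
  (1,2): δ = 146.65°  ·
  (1,3): δ = 94.56°  ·
  (1,4): δ = 11.19°  ✓
  (1,5): δ = 48.61°  ·
  (2,3): δ = 127.91°  ·
  (2,4): δ = 44.54°  ·
  (2,5): δ = 15.26°  ✓
  (3,4): δ = 96.63°  ·
  (3,5): δ = 36.83°  ✓
  (4,5): δ = 120.21°  ·
antipodal pairs: 4

count = 4; pairs: (0,4), (1,4), (2,5), (3,5)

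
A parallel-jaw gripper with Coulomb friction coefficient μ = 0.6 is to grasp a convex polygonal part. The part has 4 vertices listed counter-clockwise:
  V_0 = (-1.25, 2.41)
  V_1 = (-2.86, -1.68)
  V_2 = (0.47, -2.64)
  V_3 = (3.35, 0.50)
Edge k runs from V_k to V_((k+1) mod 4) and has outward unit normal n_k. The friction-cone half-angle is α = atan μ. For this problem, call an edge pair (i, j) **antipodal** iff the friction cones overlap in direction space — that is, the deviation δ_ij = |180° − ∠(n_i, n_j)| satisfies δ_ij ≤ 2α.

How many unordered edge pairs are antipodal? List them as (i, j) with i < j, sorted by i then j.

count = 2; pairs: (0,2), (1,3)

α = atan 0.6 = 30.96°;  2α = 61.93°
n_0 = (-0.9305, +0.3663)
n_1 = (-0.2770, -0.9609)
n_2 = (+0.7370, -0.6759)
n_3 = (+0.3835, +0.9236)
  (0,1): δ = 84.59°  ·
  (0,2): δ = 21.04°  ✓
  (0,3): δ = 88.94°  ·
  (1,2): δ = 116.45°  ·
  (1,3): δ = 6.47°  ✓
  (2,3): δ = 70.02°  ·
antipodal pairs: 2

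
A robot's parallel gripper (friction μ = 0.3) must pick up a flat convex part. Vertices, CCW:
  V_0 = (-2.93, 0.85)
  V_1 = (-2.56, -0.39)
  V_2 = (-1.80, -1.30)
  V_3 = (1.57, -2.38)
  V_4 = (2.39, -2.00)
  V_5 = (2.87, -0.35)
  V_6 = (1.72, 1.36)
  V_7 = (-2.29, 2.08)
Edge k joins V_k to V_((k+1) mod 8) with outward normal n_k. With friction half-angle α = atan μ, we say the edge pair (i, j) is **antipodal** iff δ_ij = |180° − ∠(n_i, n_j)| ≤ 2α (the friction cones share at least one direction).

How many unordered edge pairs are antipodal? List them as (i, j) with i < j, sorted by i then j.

count = 5; pairs: (0,4), (0,5), (1,5), (2,6), (4,7)

α = atan 0.3 = 16.70°;  2α = 33.40°
n_0 = (-0.9583, -0.2859)
n_1 = (-0.7675, -0.6410)
n_2 = (-0.3052, -0.9523)
n_3 = (+0.4205, -0.9073)
n_4 = (+0.9602, -0.2793)
n_5 = (+0.8298, +0.5581)
n_6 = (+0.1767, +0.9843)
n_7 = (-0.8871, +0.4616)
  (0,1): δ = 156.75°  ·
  (0,2): δ = 124.38°  ·
  (0,3): δ = 81.75°  ·
  (0,4): δ = 32.83°  ✓
  (0,5): δ = 17.31°  ✓
  (0,6): δ = 63.21°  ·
  (0,7): δ = 135.90°  ·
  (1,2): δ = 147.64°  ·
  (1,3): δ = 105.00°  ·
  (1,4): δ = 56.09°  ·
  (1,5): δ = 5.95°  ✓
  (1,6): δ = 39.95°  ·
  (1,7): δ = 112.64°  ·
  (2,3): δ = 137.37°  ·
  (2,4): δ = 88.45°  ·
  (2,5): δ = 38.31°  ·
  (2,6): δ = 7.59°  ✓
  (2,7): δ = 80.28°  ·
  (3,4): δ = 131.08°  ·
  (3,5): δ = 80.94°  ·
  (3,6): δ = 35.04°  ·
  (3,7): δ = 37.65°  ·
  (4,5): δ = 129.86°  ·
  (4,6): δ = 83.96°  ·
  (4,7): δ = 11.27°  ✓
  (5,6): δ = 134.10°  ·
  (5,7): δ = 61.41°  ·
  (6,7): δ = 107.31°  ·
antipodal pairs: 5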